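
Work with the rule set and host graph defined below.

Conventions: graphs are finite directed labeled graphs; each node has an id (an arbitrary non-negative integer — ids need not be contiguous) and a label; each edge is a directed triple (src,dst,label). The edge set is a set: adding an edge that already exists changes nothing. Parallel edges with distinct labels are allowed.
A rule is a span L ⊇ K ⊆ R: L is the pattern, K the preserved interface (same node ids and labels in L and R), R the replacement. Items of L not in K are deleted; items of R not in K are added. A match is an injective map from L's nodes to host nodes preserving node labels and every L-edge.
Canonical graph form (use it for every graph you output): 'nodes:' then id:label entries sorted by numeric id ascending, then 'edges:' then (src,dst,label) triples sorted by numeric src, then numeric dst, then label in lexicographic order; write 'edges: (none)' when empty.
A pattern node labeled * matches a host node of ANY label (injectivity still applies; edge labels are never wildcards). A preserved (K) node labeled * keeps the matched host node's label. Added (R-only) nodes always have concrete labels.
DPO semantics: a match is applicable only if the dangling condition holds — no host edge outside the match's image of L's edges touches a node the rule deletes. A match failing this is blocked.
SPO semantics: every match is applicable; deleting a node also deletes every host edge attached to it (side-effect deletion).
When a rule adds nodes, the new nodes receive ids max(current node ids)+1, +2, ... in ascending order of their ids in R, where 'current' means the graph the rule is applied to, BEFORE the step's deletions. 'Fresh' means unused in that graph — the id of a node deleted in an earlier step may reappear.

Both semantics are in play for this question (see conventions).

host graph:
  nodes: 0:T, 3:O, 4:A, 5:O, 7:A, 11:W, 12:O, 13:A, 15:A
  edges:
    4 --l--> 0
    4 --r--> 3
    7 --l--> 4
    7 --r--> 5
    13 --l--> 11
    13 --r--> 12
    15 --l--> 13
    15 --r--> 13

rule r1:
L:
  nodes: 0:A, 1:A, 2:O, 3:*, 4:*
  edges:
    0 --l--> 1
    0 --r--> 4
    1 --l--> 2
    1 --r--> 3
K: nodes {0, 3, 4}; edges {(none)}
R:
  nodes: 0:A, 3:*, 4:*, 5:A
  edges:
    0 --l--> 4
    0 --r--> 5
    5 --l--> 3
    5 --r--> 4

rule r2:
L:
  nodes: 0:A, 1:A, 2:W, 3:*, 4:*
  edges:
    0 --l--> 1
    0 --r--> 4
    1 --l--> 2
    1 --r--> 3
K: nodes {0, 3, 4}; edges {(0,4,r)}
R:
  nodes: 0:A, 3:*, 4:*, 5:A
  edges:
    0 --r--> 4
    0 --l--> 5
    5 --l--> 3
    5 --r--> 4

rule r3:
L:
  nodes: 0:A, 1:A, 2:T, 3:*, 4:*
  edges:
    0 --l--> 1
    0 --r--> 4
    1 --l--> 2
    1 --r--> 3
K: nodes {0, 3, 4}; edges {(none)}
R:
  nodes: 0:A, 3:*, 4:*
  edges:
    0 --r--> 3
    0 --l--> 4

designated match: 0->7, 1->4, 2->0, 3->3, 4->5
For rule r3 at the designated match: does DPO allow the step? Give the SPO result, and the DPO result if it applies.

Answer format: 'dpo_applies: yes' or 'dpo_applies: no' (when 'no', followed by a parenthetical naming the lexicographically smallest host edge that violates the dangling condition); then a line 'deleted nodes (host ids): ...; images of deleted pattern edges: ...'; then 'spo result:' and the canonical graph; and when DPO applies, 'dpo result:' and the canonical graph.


dpo_applies: yes
deleted nodes (host ids): 0, 4; images of deleted pattern edges: (4,0,l); (4,3,r); (7,4,l); (7,5,r)
spo result:
nodes: 3:O, 5:O, 7:A, 11:W, 12:O, 13:A, 15:A
edges: (7,3,r); (7,5,l); (13,11,l); (13,12,r); (15,13,l); (15,13,r)
dpo result:
nodes: 3:O, 5:O, 7:A, 11:W, 12:O, 13:A, 15:A
edges: (7,3,r); (7,5,l); (13,11,l); (13,12,r); (15,13,l); (15,13,r)


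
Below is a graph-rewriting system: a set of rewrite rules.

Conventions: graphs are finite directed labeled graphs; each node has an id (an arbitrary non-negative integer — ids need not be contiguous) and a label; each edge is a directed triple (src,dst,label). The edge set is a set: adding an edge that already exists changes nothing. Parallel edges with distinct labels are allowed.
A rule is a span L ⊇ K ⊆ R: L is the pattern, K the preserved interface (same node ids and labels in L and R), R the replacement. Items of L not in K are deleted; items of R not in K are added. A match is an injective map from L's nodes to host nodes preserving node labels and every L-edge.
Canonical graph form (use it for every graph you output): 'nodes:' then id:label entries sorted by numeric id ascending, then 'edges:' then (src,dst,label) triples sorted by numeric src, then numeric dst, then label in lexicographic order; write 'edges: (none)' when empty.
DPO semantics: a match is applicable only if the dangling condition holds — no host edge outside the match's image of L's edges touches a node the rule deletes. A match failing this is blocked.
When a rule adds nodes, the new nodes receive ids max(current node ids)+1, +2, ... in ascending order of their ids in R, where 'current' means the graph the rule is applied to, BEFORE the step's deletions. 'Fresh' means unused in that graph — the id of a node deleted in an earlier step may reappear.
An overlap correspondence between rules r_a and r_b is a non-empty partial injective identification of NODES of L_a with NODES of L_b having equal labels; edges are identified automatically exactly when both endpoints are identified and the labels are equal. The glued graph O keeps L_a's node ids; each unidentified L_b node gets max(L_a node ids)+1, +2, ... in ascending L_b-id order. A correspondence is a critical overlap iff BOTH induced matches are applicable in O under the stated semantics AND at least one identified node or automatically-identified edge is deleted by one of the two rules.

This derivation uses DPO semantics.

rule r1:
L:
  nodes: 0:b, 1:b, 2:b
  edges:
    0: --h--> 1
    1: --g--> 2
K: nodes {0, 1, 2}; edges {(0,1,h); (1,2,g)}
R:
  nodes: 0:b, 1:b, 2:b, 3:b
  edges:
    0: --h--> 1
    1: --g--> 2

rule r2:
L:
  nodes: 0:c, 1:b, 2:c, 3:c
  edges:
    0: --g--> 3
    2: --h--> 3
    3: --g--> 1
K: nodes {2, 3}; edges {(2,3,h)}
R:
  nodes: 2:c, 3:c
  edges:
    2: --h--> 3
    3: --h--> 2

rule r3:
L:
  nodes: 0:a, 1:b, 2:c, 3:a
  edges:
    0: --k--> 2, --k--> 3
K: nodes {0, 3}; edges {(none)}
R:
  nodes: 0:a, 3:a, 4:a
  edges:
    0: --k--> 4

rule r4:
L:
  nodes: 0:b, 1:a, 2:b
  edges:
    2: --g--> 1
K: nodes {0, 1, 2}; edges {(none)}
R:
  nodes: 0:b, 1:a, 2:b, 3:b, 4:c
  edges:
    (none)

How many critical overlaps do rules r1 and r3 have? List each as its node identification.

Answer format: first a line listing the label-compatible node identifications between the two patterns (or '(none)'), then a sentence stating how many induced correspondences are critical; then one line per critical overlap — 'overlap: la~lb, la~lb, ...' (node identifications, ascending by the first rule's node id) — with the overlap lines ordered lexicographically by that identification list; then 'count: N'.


label-compatible node identifications between L(r1) and L(r3): 0~1, 1~1, 2~1
0 of the induced correspondences are critical overlaps of r1 and r3.
count: 0


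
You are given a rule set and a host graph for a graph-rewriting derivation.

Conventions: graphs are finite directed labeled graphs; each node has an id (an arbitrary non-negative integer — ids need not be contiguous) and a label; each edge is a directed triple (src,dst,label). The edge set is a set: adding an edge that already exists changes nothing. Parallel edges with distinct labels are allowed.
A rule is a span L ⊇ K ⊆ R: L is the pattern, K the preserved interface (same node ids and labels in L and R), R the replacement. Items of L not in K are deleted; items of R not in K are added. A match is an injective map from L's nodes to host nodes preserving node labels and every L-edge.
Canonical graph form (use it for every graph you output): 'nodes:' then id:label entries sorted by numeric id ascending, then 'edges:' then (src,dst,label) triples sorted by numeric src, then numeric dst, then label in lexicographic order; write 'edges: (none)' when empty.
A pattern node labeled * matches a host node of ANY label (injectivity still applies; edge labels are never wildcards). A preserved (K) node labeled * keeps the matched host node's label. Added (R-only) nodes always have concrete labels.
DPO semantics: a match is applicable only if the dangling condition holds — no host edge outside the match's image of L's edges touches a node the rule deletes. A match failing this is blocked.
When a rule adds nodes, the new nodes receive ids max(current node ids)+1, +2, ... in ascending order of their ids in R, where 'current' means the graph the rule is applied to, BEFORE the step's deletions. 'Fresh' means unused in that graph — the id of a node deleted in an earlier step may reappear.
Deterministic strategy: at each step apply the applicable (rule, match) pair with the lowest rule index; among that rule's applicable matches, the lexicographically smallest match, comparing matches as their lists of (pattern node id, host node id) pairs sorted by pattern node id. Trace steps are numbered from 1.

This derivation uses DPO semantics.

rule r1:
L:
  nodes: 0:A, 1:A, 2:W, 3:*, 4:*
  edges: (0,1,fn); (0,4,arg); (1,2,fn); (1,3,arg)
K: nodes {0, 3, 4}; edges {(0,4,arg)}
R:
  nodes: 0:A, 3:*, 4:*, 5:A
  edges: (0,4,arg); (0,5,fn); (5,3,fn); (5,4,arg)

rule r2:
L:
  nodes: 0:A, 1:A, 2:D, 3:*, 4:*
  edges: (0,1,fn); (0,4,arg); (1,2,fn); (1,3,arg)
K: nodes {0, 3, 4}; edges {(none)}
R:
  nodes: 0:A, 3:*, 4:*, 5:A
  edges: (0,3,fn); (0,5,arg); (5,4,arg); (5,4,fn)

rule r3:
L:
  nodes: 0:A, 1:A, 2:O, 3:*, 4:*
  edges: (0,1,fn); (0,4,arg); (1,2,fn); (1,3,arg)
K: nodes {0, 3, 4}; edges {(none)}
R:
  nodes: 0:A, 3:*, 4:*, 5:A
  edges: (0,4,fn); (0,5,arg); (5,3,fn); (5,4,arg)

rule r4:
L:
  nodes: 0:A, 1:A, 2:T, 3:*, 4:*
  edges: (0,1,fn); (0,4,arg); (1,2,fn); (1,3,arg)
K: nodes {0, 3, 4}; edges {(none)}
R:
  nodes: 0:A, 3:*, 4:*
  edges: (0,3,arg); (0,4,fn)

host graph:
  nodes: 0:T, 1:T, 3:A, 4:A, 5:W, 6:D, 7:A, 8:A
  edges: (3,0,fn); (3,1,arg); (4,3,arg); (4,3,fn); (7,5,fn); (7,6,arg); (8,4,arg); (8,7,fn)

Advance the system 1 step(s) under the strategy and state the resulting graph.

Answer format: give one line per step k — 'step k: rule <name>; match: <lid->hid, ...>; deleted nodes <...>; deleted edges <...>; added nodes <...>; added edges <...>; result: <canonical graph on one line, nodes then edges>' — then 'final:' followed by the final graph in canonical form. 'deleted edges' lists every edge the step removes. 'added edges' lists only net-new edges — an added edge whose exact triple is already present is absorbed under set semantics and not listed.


step 1: rule r1; match: 0->8, 1->7, 2->5, 3->6, 4->4; deleted nodes 5, 7; deleted edges (7,5,fn); (7,6,arg); (8,7,fn); added nodes 9; added edges (8,9,fn); (9,4,arg); (9,6,fn); result: nodes: 0:T, 1:T, 3:A, 4:A, 6:D, 8:A, 9:A edges: (3,0,fn); (3,1,arg); (4,3,arg); (4,3,fn); (8,4,arg); (8,9,fn); (9,4,arg); (9,6,fn)
final:
nodes: 0:T, 1:T, 3:A, 4:A, 6:D, 8:A, 9:A
edges: (3,0,fn); (3,1,arg); (4,3,arg); (4,3,fn); (8,4,arg); (8,9,fn); (9,4,arg); (9,6,fn)


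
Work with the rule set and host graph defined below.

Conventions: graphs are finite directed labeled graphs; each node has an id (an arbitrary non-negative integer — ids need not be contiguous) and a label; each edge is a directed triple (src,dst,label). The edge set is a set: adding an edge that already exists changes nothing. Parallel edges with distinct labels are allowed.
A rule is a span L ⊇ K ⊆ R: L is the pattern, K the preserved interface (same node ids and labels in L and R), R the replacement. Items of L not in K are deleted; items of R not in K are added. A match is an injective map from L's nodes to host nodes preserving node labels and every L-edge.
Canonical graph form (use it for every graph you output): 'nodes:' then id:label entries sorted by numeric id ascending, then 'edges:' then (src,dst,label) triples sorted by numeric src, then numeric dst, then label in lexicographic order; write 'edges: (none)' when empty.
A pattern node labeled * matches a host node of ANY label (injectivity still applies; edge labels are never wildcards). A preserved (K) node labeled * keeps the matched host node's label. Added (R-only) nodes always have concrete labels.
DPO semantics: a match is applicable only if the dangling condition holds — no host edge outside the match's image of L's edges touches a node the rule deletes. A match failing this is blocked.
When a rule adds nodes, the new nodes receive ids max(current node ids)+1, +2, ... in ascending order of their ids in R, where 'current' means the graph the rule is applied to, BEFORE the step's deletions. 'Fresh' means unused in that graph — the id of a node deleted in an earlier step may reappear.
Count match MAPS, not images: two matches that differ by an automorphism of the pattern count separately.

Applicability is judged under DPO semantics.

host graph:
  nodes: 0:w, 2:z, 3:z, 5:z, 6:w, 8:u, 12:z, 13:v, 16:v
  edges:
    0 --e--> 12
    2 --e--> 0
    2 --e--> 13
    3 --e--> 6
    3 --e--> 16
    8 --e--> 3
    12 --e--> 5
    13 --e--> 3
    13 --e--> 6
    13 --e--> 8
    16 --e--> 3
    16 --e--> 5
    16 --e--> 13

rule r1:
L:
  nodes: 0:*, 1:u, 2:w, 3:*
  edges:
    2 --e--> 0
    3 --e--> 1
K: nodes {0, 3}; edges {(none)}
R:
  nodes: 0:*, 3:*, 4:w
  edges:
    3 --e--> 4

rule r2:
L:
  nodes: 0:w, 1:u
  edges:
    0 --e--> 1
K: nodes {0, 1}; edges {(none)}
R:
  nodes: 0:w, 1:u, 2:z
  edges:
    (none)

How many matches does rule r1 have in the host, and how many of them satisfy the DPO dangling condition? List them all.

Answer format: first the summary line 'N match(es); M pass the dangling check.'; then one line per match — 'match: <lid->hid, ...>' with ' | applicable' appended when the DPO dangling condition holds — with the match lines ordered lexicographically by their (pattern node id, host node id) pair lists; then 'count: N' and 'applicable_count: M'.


1 match(es); 0 pass the dangling check.
match: 0->12, 1->8, 2->0, 3->13
count: 1
applicable_count: 0


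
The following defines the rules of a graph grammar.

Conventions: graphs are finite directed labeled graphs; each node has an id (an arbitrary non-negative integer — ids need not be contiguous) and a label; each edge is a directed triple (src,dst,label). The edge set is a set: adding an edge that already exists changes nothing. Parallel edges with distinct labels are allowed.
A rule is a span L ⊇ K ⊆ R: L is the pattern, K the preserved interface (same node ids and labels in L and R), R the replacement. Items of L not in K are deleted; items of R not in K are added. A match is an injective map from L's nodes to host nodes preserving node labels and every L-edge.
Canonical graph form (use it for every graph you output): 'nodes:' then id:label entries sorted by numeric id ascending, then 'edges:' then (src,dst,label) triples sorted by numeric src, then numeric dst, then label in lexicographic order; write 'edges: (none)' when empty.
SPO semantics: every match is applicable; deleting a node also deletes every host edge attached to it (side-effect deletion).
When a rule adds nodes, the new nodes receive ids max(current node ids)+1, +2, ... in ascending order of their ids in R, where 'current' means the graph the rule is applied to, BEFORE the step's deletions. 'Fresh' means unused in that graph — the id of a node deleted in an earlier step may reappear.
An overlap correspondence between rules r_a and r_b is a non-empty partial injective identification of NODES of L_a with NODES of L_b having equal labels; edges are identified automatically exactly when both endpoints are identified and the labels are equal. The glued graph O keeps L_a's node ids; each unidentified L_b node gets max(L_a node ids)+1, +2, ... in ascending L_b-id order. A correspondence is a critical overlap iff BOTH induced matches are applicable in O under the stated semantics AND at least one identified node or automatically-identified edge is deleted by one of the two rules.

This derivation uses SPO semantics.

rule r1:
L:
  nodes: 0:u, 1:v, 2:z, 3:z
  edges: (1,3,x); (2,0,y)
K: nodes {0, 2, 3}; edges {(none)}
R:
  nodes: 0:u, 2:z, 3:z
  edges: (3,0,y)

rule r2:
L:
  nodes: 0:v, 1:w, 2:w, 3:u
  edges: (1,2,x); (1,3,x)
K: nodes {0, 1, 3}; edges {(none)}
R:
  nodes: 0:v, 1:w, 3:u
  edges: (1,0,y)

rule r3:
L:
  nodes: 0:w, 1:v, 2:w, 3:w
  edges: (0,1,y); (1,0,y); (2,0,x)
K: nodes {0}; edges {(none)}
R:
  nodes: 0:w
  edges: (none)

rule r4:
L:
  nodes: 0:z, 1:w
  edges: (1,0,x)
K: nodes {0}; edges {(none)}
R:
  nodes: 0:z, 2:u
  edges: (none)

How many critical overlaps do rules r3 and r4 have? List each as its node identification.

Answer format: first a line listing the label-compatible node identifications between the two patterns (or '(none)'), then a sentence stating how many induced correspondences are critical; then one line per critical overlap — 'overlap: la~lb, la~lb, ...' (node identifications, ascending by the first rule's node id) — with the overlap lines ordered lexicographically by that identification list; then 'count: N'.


label-compatible node identifications between L(r3) and L(r4): 0~1, 2~1, 3~1
3 of the induced correspondences are critical overlaps of r3 and r4.
overlap: 0~1
overlap: 2~1
overlap: 3~1
count: 3


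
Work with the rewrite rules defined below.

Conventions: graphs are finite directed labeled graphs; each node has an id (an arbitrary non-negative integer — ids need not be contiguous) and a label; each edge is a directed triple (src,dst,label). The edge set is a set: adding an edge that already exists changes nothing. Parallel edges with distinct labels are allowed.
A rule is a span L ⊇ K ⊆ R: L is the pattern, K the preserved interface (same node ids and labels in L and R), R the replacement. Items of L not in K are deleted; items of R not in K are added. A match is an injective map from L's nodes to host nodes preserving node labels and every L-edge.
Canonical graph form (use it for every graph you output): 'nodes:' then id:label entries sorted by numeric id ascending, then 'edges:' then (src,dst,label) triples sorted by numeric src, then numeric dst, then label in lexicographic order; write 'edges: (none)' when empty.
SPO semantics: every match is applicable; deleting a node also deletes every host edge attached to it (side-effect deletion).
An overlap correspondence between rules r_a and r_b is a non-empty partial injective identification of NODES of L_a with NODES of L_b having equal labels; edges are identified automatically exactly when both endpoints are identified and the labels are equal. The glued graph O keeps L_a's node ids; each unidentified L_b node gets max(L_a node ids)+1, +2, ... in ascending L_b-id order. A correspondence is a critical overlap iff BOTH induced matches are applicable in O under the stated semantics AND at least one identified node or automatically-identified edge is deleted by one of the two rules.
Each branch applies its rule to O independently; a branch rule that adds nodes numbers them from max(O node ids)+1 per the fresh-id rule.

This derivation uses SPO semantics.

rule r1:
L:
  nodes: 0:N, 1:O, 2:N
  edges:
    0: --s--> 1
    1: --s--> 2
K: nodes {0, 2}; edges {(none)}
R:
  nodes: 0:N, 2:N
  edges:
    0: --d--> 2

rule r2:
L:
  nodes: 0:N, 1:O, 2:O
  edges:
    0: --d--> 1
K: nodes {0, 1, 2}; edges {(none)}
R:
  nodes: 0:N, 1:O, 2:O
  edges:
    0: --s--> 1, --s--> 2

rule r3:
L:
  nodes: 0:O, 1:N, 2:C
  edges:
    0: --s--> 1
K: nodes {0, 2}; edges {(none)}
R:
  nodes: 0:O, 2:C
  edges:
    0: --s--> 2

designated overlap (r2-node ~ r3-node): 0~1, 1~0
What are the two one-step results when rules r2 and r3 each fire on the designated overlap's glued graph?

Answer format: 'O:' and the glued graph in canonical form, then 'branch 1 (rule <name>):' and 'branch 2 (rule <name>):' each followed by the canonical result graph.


O:
nodes: 0:N, 1:O, 2:O, 3:C
edges: (0,1,d); (1,0,s)
branch 1 (rule r2):
nodes: 0:N, 1:O, 2:O, 3:C
edges: (0,1,s); (0,2,s); (1,0,s)
branch 2 (rule r3):
nodes: 1:O, 2:O, 3:C
edges: (1,3,s)


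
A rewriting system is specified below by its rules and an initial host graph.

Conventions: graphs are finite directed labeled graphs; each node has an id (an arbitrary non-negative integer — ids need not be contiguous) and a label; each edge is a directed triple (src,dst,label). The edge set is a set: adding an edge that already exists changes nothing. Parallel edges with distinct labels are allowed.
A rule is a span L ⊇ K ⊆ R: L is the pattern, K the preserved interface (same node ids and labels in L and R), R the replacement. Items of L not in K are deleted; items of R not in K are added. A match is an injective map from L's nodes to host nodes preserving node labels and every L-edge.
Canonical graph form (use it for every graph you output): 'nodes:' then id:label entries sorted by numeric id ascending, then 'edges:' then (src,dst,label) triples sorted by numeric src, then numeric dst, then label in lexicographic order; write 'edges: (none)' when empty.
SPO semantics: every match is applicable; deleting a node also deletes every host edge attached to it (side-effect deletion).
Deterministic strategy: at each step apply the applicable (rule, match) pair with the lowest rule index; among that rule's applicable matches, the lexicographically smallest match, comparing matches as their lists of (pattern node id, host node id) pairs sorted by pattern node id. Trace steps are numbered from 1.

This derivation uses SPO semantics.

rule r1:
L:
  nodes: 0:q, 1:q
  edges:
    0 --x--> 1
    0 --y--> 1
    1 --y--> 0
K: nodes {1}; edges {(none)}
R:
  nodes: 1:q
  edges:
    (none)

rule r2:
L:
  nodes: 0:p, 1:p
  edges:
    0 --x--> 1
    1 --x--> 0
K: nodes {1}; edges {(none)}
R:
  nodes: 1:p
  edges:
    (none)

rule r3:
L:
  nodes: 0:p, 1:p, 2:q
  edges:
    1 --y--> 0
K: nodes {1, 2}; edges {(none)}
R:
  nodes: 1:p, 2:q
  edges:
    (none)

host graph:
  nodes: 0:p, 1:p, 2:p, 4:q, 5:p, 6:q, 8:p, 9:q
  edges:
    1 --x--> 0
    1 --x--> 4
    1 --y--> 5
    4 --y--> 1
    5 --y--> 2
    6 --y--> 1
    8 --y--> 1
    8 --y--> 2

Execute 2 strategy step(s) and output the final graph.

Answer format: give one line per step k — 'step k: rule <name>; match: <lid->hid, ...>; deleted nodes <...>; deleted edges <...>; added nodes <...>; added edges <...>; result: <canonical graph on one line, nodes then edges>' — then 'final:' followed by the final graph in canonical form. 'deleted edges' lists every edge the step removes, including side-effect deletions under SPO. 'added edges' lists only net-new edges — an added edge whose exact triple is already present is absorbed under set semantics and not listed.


step 1: rule r3; match: 0->1, 1->8, 2->4; deleted nodes 1; deleted edges (1,0,x); (1,4,x); (1,5,y); (4,1,y); (6,1,y); (8,1,y); added nodes (none); added edges (none); result: nodes: 0:p, 2:p, 4:q, 5:p, 6:q, 8:p, 9:q edges: (5,2,y); (8,2,y)
step 2: rule r3; match: 0->2, 1->5, 2->4; deleted nodes 2; deleted edges (5,2,y); (8,2,y); added nodes (none); added edges (none); result: nodes: 0:p, 4:q, 5:p, 6:q, 8:p, 9:q edges: (none)
final:
nodes: 0:p, 4:q, 5:p, 6:q, 8:p, 9:q
edges: (none)


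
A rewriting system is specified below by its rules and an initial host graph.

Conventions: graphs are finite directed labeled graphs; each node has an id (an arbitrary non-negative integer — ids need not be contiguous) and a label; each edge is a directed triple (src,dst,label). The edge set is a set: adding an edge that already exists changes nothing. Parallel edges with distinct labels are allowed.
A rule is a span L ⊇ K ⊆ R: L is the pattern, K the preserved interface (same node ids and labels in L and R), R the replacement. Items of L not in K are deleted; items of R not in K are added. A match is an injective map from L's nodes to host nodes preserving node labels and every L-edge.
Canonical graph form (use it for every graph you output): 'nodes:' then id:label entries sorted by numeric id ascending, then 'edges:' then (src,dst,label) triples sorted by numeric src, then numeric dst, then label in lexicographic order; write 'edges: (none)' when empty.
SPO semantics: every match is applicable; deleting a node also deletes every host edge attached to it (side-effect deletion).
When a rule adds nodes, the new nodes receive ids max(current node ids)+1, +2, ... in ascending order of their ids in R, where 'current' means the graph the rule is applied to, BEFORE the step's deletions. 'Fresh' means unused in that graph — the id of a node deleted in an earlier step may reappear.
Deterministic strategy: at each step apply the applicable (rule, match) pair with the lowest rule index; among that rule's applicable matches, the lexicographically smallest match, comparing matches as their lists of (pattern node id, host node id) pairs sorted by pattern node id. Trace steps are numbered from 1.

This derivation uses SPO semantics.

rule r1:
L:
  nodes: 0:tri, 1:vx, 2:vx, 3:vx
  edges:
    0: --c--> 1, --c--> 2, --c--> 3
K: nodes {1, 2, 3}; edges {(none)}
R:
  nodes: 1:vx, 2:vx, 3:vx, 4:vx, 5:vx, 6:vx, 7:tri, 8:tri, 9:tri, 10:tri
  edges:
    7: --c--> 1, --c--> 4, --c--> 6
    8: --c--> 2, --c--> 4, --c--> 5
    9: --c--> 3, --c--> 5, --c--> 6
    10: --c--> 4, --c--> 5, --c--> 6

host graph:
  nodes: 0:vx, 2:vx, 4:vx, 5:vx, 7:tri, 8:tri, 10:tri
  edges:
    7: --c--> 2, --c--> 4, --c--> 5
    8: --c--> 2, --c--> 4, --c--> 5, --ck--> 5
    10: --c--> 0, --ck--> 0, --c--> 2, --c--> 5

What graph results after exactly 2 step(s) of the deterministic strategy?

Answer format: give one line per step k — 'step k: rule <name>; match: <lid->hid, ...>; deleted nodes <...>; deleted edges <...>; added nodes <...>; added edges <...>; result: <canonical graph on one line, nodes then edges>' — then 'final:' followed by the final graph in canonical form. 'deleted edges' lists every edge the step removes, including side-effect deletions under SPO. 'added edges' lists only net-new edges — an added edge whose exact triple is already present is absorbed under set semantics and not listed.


step 1: rule r1; match: 0->7, 1->2, 2->4, 3->5; deleted nodes 7; deleted edges (7,2,c); (7,4,c); (7,5,c); added nodes 11, 12, 13, 14, 15, 16, 17; added edges (14,2,c); (14,11,c); (14,13,c); (15,4,c); (15,11,c); (15,12,c); (16,5,c); (16,12,c); (16,13,c); (17,11,c); (17,12,c); (17,13,c); result: nodes: 0:vx, 2:vx, 4:vx, 5:vx, 8:tri, 10:tri, 11:vx, 12:vx, 13:vx, 14:tri, 15:tri, 16:tri, 17:tri edges: (8,2,c); (8,4,c); (8,5,c); (8,5,ck); (10,0,c); (10,0,ck); (10,2,c); (10,5,c); (14,2,c); (14,11,c); (14,13,c); (15,4,c); (15,11,c); (15,12,c); (16,5,c); (16,12,c); (16,13,c); (17,11,c); (17,12,c); (17,13,c)
step 2: rule r1; match: 0->8, 1->2, 2->4, 3->5; deleted nodes 8; deleted edges (8,2,c); (8,4,c); (8,5,c); (8,5,ck); added nodes 18, 19, 20, 21, 22, 23, 24; added edges (21,2,c); (21,18,c); (21,20,c); (22,4,c); (22,18,c); (22,19,c); (23,5,c); (23,19,c); (23,20,c); (24,18,c); (24,19,c); (24,20,c); result: nodes: 0:vx, 2:vx, 4:vx, 5:vx, 10:tri, 11:vx, 12:vx, 13:vx, 14:tri, 15:tri, 16:tri, 17:tri, 18:vx, 19:vx, 20:vx, 21:tri, 22:tri, 23:tri, 24:tri edges: (10,0,c); (10,0,ck); (10,2,c); (10,5,c); (14,2,c); (14,11,c); (14,13,c); (15,4,c); (15,11,c); (15,12,c); (16,5,c); (16,12,c); (16,13,c); (17,11,c); (17,12,c); (17,13,c); (21,2,c); (21,18,c); (21,20,c); (22,4,c); (22,18,c); (22,19,c); (23,5,c); (23,19,c); (23,20,c); (24,18,c); (24,19,c); (24,20,c)
final:
nodes: 0:vx, 2:vx, 4:vx, 5:vx, 10:tri, 11:vx, 12:vx, 13:vx, 14:tri, 15:tri, 16:tri, 17:tri, 18:vx, 19:vx, 20:vx, 21:tri, 22:tri, 23:tri, 24:tri
edges: (10,0,c); (10,0,ck); (10,2,c); (10,5,c); (14,2,c); (14,11,c); (14,13,c); (15,4,c); (15,11,c); (15,12,c); (16,5,c); (16,12,c); (16,13,c); (17,11,c); (17,12,c); (17,13,c); (21,2,c); (21,18,c); (21,20,c); (22,4,c); (22,18,c); (22,19,c); (23,5,c); (23,19,c); (23,20,c); (24,18,c); (24,19,c); (24,20,c)


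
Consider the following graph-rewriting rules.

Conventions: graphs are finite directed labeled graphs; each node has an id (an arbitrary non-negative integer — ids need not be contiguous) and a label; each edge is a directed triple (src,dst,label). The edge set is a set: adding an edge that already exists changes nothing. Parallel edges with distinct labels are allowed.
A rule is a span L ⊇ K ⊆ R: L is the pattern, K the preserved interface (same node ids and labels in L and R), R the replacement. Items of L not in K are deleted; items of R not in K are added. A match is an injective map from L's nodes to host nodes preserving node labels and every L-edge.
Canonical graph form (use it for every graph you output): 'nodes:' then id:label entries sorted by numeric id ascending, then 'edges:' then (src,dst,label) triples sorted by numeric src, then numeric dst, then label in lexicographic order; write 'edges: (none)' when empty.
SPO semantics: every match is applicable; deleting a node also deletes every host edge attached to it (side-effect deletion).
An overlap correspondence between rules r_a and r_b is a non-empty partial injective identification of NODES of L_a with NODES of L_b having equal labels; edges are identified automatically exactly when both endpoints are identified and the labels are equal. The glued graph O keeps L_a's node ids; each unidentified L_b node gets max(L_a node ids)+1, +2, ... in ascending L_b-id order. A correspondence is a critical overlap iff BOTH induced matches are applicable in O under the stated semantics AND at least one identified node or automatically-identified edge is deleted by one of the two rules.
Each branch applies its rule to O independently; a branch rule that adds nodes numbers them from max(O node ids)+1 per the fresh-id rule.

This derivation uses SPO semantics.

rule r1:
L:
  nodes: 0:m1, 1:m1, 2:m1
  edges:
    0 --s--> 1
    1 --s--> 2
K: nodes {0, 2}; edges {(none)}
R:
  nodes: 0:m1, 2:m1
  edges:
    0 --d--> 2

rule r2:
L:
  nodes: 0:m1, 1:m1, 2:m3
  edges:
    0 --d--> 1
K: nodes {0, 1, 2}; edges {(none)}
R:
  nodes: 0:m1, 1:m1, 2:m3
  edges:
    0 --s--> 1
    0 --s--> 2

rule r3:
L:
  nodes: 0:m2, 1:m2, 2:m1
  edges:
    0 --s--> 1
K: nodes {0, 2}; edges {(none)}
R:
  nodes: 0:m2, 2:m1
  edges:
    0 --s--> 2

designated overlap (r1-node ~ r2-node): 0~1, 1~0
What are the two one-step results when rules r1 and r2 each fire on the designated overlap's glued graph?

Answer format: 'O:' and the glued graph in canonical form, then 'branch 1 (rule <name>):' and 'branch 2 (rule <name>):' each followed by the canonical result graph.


O:
nodes: 0:m1, 1:m1, 2:m1, 3:m3
edges: (0,1,s); (1,0,d); (1,2,s)
branch 1 (rule r1):
nodes: 0:m1, 2:m1, 3:m3
edges: (0,2,d)
branch 2 (rule r2):
nodes: 0:m1, 1:m1, 2:m1, 3:m3
edges: (0,1,s); (1,0,s); (1,2,s); (1,3,s)


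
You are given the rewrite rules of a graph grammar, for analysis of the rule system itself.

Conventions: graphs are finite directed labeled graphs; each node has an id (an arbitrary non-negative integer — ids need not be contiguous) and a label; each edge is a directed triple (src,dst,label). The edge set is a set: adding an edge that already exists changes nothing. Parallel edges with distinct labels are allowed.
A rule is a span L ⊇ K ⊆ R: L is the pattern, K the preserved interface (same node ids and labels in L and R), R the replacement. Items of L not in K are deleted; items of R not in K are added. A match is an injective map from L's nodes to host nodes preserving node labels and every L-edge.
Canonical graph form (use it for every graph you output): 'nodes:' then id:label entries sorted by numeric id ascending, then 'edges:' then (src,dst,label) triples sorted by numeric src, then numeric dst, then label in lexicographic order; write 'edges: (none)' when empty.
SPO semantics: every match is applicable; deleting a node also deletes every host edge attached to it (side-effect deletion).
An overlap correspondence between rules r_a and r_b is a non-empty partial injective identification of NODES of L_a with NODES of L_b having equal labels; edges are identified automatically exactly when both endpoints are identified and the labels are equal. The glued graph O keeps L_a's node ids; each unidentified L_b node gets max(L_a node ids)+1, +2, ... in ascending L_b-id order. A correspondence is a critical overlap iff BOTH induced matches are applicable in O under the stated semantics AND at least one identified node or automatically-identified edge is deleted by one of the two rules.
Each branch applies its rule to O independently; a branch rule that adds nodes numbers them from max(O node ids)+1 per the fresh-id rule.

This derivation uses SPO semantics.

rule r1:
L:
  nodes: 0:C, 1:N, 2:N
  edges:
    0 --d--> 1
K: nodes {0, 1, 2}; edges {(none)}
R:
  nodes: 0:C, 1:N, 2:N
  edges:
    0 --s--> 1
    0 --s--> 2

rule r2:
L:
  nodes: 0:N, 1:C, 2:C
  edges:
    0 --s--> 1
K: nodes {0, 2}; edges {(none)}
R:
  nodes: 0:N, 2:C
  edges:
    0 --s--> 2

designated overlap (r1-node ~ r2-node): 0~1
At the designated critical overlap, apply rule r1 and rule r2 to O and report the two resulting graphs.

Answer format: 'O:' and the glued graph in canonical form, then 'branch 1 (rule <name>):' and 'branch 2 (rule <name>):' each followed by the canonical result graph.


O:
nodes: 0:C, 1:N, 2:N, 3:N, 4:C
edges: (0,1,d); (3,0,s)
branch 1 (rule r1):
nodes: 0:C, 1:N, 2:N, 3:N, 4:C
edges: (0,1,s); (0,2,s); (3,0,s)
branch 2 (rule r2):
nodes: 1:N, 2:N, 3:N, 4:C
edges: (3,4,s)


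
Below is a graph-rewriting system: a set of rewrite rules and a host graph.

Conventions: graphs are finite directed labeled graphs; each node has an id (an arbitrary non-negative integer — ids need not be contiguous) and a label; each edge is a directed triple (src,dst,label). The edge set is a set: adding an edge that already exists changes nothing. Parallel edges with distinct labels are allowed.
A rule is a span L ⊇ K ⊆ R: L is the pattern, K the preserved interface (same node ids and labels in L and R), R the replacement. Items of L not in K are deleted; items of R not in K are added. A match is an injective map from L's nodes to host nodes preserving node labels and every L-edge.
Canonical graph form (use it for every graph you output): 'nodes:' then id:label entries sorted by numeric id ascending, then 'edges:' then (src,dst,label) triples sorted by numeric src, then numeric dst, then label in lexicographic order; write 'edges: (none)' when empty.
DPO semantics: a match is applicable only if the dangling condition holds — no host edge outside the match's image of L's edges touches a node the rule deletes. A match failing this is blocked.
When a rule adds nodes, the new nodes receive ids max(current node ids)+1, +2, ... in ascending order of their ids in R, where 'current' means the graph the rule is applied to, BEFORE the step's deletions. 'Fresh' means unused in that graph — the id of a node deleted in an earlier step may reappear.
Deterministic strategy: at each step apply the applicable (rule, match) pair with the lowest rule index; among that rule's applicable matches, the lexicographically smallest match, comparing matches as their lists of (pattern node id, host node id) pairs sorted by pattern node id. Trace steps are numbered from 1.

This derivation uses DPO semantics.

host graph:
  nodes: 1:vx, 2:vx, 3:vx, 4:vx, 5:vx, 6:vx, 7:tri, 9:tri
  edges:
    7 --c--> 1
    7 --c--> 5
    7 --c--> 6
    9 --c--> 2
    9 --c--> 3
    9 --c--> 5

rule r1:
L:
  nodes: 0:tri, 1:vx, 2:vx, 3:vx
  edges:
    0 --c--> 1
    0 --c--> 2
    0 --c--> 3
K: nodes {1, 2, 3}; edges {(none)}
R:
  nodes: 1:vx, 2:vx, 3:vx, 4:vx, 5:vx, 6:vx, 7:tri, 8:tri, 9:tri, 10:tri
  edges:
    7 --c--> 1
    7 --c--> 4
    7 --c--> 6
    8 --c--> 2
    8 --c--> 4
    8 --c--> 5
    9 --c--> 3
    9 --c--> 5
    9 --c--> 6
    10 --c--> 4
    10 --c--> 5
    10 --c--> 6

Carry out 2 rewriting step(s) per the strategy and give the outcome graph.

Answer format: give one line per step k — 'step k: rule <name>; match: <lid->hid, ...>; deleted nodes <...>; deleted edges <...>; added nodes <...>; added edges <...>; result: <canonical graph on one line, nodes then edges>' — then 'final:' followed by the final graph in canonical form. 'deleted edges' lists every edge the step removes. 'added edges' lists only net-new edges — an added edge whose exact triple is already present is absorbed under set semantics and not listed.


step 1: rule r1; match: 0->7, 1->1, 2->5, 3->6; deleted nodes 7; deleted edges (7,1,c); (7,5,c); (7,6,c); added nodes 10, 11, 12, 13, 14, 15, 16; added edges (13,1,c); (13,10,c); (13,12,c); (14,5,c); (14,10,c); (14,11,c); (15,6,c); (15,11,c); (15,12,c); (16,10,c); (16,11,c); (16,12,c); result: nodes: 1:vx, 2:vx, 3:vx, 4:vx, 5:vx, 6:vx, 9:tri, 10:vx, 11:vx, 12:vx, 13:tri, 14:tri, 15:tri, 16:tri edges: (9,2,c); (9,3,c); (9,5,c); (13,1,c); (13,10,c); (13,12,c); (14,5,c); (14,10,c); (14,11,c); (15,6,c); (15,11,c); (15,12,c); (16,10,c); (16,11,c); (16,12,c)
step 2: rule r1; match: 0->9, 1->2, 2->3, 3->5; deleted nodes 9; deleted edges (9,2,c); (9,3,c); (9,5,c); added nodes 17, 18, 19, 20, 21, 22, 23; added edges (20,2,c); (20,17,c); (20,19,c); (21,3,c); (21,17,c); (21,18,c); (22,5,c); (22,18,c); (22,19,c); (23,17,c); (23,18,c); (23,19,c); result: nodes: 1:vx, 2:vx, 3:vx, 4:vx, 5:vx, 6:vx, 10:vx, 11:vx, 12:vx, 13:tri, 14:tri, 15:tri, 16:tri, 17:vx, 18:vx, 19:vx, 20:tri, 21:tri, 22:tri, 23:tri edges: (13,1,c); (13,10,c); (13,12,c); (14,5,c); (14,10,c); (14,11,c); (15,6,c); (15,11,c); (15,12,c); (16,10,c); (16,11,c); (16,12,c); (20,2,c); (20,17,c); (20,19,c); (21,3,c); (21,17,c); (21,18,c); (22,5,c); (22,18,c); (22,19,c); (23,17,c); (23,18,c); (23,19,c)
final:
nodes: 1:vx, 2:vx, 3:vx, 4:vx, 5:vx, 6:vx, 10:vx, 11:vx, 12:vx, 13:tri, 14:tri, 15:tri, 16:tri, 17:vx, 18:vx, 19:vx, 20:tri, 21:tri, 22:tri, 23:tri
edges: (13,1,c); (13,10,c); (13,12,c); (14,5,c); (14,10,c); (14,11,c); (15,6,c); (15,11,c); (15,12,c); (16,10,c); (16,11,c); (16,12,c); (20,2,c); (20,17,c); (20,19,c); (21,3,c); (21,17,c); (21,18,c); (22,5,c); (22,18,c); (22,19,c); (23,17,c); (23,18,c); (23,19,c)


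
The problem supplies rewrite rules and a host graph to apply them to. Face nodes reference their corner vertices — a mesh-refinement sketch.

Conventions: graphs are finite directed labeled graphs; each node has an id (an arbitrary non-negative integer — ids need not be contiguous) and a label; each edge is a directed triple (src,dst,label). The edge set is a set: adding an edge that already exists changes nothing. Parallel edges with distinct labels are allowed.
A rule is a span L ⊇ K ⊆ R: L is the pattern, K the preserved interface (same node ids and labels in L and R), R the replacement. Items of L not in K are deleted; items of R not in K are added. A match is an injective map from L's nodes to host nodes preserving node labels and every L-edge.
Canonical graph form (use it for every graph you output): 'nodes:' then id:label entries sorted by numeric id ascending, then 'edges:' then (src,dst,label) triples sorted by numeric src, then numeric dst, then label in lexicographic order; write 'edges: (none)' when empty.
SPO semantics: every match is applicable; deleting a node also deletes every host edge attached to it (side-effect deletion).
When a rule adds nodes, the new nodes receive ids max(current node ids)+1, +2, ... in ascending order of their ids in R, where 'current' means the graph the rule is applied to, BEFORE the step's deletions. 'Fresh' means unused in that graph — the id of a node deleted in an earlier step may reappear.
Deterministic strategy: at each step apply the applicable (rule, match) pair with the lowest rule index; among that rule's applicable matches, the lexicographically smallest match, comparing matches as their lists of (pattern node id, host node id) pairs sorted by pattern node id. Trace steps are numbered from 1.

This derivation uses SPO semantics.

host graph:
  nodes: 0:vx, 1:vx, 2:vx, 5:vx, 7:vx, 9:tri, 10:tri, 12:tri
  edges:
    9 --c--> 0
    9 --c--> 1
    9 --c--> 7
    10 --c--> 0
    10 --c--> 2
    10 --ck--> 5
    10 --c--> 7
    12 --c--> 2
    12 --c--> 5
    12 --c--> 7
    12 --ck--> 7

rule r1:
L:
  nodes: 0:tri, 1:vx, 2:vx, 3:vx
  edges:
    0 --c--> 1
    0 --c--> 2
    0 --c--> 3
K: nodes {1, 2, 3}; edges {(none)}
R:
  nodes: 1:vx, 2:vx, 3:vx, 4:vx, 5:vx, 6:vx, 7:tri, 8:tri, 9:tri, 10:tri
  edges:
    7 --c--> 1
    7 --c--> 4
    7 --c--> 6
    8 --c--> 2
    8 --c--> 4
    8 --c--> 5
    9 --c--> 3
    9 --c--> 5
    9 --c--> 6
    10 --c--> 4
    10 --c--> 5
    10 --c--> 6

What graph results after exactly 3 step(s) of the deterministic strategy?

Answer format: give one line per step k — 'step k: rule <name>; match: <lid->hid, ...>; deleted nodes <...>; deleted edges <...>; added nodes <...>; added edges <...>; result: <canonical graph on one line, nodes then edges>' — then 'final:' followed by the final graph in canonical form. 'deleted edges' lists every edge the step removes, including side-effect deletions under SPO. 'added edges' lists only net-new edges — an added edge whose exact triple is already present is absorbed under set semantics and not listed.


step 1: rule r1; match: 0->9, 1->0, 2->1, 3->7; deleted nodes 9; deleted edges (9,0,c); (9,1,c); (9,7,c); added nodes 13, 14, 15, 16, 17, 18, 19; added edges (16,0,c); (16,13,c); (16,15,c); (17,1,c); (17,13,c); (17,14,c); (18,7,c); (18,14,c); (18,15,c); (19,13,c); (19,14,c); (19,15,c); result: nodes: 0:vx, 1:vx, 2:vx, 5:vx, 7:vx, 10:tri, 12:tri, 13:vx, 14:vx, 15:vx, 16:tri, 17:tri, 18:tri, 19:tri edges: (10,0,c); (10,2,c); (10,5,ck); (10,7,c); (12,2,c); (12,5,c); (12,7,c); (12,7,ck); (16,0,c); (16,13,c); (16,15,c); (17,1,c); (17,13,c); (17,14,c); (18,7,c); (18,14,c); (18,15,c); (19,13,c); (19,14,c); (19,15,c)
step 2: rule r1; match: 0->10, 1->0, 2->2, 3->7; deleted nodes 10; deleted edges (10,0,c); (10,2,c); (10,5,ck); (10,7,c); added nodes 20, 21, 22, 23, 24, 25, 26; added edges (23,0,c); (23,20,c); (23,22,c); (24,2,c); (24,20,c); (24,21,c); (25,7,c); (25,21,c); (25,22,c); (26,20,c); (26,21,c); (26,22,c); result: nodes: 0:vx, 1:vx, 2:vx, 5:vx, 7:vx, 12:tri, 13:vx, 14:vx, 15:vx, 16:tri, 17:tri, 18:tri, 19:tri, 20:vx, 21:vx, 22:vx, 23:tri, 24:tri, 25:tri, 26:tri edges: (12,2,c); (12,5,c); (12,7,c); (12,7,ck); (16,0,c); (16,13,c); (16,15,c); (17,1,c); (17,13,c); (17,14,c); (18,7,c); (18,14,c); (18,15,c); (19,13,c); (19,14,c); (19,15,c); (23,0,c); (23,20,c); (23,22,c); (24,2,c); (24,20,c); (24,21,c); (25,7,c); (25,21,c); (25,22,c); (26,20,c); (26,21,c); (26,22,c)
step 3: rule r1; match: 0->12, 1->2, 2->5, 3->7; deleted nodes 12; deleted edges (12,2,c); (12,5,c); (12,7,c); (12,7,ck); added nodes 27, 28, 29, 30, 31, 32, 33; added edges (30,2,c); (30,27,c); (30,29,c); (31,5,c); (31,27,c); (31,28,c); (32,7,c); (32,28,c); (32,29,c); (33,27,c); (33,28,c); (33,29,c); result: nodes: 0:vx, 1:vx, 2:vx, 5:vx, 7:vx, 13:vx, 14:vx, 15:vx, 16:tri, 17:tri, 18:tri, 19:tri, 20:vx, 21:vx, 22:vx, 23:tri, 24:tri, 25:tri, 26:tri, 27:vx, 28:vx, 29:vx, 30:tri, 31:tri, 32:tri, 33:tri edges: (16,0,c); (16,13,c); (16,15,c); (17,1,c); (17,13,c); (17,14,c); (18,7,c); (18,14,c); (18,15,c); (19,13,c); (19,14,c); (19,15,c); (23,0,c); (23,20,c); (23,22,c); (24,2,c); (24,20,c); (24,21,c); (25,7,c); (25,21,c); (25,22,c); (26,20,c); (26,21,c); (26,22,c); (30,2,c); (30,27,c); (30,29,c); (31,5,c); (31,27,c); (31,28,c); (32,7,c); (32,28,c); (32,29,c); (33,27,c); (33,28,c); (33,29,c)
final:
nodes: 0:vx, 1:vx, 2:vx, 5:vx, 7:vx, 13:vx, 14:vx, 15:vx, 16:tri, 17:tri, 18:tri, 19:tri, 20:vx, 21:vx, 22:vx, 23:tri, 24:tri, 25:tri, 26:tri, 27:vx, 28:vx, 29:vx, 30:tri, 31:tri, 32:tri, 33:tri
edges: (16,0,c); (16,13,c); (16,15,c); (17,1,c); (17,13,c); (17,14,c); (18,7,c); (18,14,c); (18,15,c); (19,13,c); (19,14,c); (19,15,c); (23,0,c); (23,20,c); (23,22,c); (24,2,c); (24,20,c); (24,21,c); (25,7,c); (25,21,c); (25,22,c); (26,20,c); (26,21,c); (26,22,c); (30,2,c); (30,27,c); (30,29,c); (31,5,c); (31,27,c); (31,28,c); (32,7,c); (32,28,c); (32,29,c); (33,27,c); (33,28,c); (33,29,c)
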